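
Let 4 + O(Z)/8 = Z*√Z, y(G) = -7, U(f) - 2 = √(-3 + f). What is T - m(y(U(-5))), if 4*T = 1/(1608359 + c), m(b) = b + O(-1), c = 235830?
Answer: 287693485/7376756 + 8*I ≈ 39.0 + 8.0*I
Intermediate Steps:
U(f) = 2 + √(-3 + f)
O(Z) = -32 + 8*Z^(3/2) (O(Z) = -32 + 8*(Z*√Z) = -32 + 8*Z^(3/2))
m(b) = -32 + b - 8*I (m(b) = b + (-32 + 8*(-1)^(3/2)) = b + (-32 + 8*(-I)) = b + (-32 - 8*I) = -32 + b - 8*I)
T = 1/7376756 (T = 1/(4*(1608359 + 235830)) = (¼)/1844189 = (¼)*(1/1844189) = 1/7376756 ≈ 1.3556e-7)
T - m(y(U(-5))) = 1/7376756 - (-32 - 7 - 8*I) = 1/7376756 - (-39 - 8*I) = 1/7376756 + (39 + 8*I) = 287693485/7376756 + 8*I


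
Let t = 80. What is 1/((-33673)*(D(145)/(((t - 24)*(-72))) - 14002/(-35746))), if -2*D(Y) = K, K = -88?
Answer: -18015984/231010417565 ≈ -7.7988e-5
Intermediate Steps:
D(Y) = 44 (D(Y) = -½*(-88) = 44)
1/((-33673)*(D(145)/(((t - 24)*(-72))) - 14002/(-35746))) = 1/((-33673)*(44/(((80 - 24)*(-72))) - 14002/(-35746))) = -1/(33673*(44/((56*(-72))) - 14002*(-1/35746))) = -1/(33673*(44/(-4032) + 7001/17873)) = -1/(33673*(44*(-1/4032) + 7001/17873)) = -1/(33673*(-11/1008 + 7001/17873)) = -1/(33673*6860405/18015984) = -1/33673*18015984/6860405 = -18015984/231010417565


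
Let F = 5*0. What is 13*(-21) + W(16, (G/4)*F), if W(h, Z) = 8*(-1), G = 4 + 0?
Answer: -281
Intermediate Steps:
F = 0
G = 4
W(h, Z) = -8
13*(-21) + W(16, (G/4)*F) = 13*(-21) - 8 = -273 - 8 = -281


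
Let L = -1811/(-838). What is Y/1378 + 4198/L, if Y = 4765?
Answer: 4856328687/2495558 ≈ 1946.0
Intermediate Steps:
L = 1811/838 (L = -1811*(-1/838) = 1811/838 ≈ 2.1611)
Y/1378 + 4198/L = 4765/1378 + 4198/(1811/838) = 4765*(1/1378) + 4198*(838/1811) = 4765/1378 + 3517924/1811 = 4856328687/2495558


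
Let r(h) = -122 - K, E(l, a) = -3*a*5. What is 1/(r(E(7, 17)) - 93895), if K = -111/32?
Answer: -32/3008433 ≈ -1.0637e-5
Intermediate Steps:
K = -111/32 (K = -111*1/32 = -111/32 ≈ -3.4688)
E(l, a) = -15*a
r(h) = -3793/32 (r(h) = -122 - 1*(-111/32) = -122 + 111/32 = -3793/32)
1/(r(E(7, 17)) - 93895) = 1/(-3793/32 - 93895) = 1/(-3008433/32) = -32/3008433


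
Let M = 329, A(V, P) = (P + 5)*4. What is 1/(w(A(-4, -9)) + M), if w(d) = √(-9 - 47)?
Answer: 47/15471 - 2*I*√14/108297 ≈ 0.0030379 - 6.91e-5*I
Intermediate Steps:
A(V, P) = 20 + 4*P (A(V, P) = (5 + P)*4 = 20 + 4*P)
w(d) = 2*I*√14 (w(d) = √(-56) = 2*I*√14)
1/(w(A(-4, -9)) + M) = 1/(2*I*√14 + 329) = 1/(329 + 2*I*√14)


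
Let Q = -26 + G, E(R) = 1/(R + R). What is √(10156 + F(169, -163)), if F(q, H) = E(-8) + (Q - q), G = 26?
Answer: √159791/4 ≈ 99.935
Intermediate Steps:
E(R) = 1/(2*R)
Q = 0 (Q = -26 + 26 = 0)
F(q, H) = -1/16 - q (F(q, H) = (½)/(-8) + (0 - q) = (½)*(-⅛) - q = -1/16 - q)
√(10156 + F(169, -163)) = √(10156 + (-1/16 - 1*169)) = √(10156 + (-1/16 - 169)) = √(10156 - 2705/16) = √(159791/16) = √159791/4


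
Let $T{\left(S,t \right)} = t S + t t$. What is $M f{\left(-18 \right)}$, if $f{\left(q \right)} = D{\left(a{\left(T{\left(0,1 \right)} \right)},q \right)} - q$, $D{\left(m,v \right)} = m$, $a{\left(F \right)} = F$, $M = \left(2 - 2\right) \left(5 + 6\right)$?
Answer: $0$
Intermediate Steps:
$M = 0$ ($M = 0 \cdot 11 = 0$)
$T{\left(S,t \right)} = t^{2} + S t$ ($T{\left(S,t \right)} = S t + t^{2} = t^{2} + S t$)
$f{\left(q \right)} = 1 - q$ ($f{\left(q \right)} = 1 \left(0 + 1\right) - q = 1 \cdot 1 - q = 1 - q$)
$M f{\left(-18 \right)} = 0 \left(1 - -18\right) = 0 \left(1 + 18\right) = 0 \cdot 19 = 0$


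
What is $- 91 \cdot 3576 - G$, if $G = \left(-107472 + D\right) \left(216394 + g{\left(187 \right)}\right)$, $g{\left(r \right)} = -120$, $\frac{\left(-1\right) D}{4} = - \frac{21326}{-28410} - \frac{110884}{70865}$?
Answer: $\frac{935865472964454512}{40265493} \approx 2.3242 \cdot 10^{10}$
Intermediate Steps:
$D = \frac{131115796}{40265493}$ ($D = - 4 \left(- \frac{21326}{-28410} - \frac{110884}{70865}\right) = - 4 \left(\left(-21326\right) \left(- \frac{1}{28410}\right) - \frac{110884}{70865}\right) = - 4 \left(\frac{10663}{14205} - \frac{110884}{70865}\right) = \left(-4\right) \left(- \frac{32778949}{40265493}\right) = \frac{131115796}{40265493} \approx 3.2563$)
$G = - \frac{935878576000124600}{40265493}$ ($G = \left(-107472 + \frac{131115796}{40265493}\right) \left(216394 - 120\right) = \left(- \frac{4327281947900}{40265493}\right) 216274 = - \frac{935878576000124600}{40265493} \approx -2.3243 \cdot 10^{10}$)
$- 91 \cdot 3576 - G = - 91 \cdot 3576 - - \frac{935878576000124600}{40265493} = \left(-1\right) 325416 + \frac{935878576000124600}{40265493} = -325416 + \frac{935878576000124600}{40265493} = \frac{935865472964454512}{40265493}$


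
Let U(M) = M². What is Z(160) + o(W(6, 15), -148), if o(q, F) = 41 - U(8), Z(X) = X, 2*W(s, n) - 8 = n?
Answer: 137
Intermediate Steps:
W(s, n) = 4 + n/2
o(q, F) = -23 (o(q, F) = 41 - 1*8² = 41 - 1*64 = 41 - 64 = -23)
Z(160) + o(W(6, 15), -148) = 160 - 23 = 137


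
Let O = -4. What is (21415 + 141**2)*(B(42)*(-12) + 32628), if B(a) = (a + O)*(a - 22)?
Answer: 970786368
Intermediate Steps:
B(a) = (-22 + a)*(-4 + a) (B(a) = (a - 4)*(a - 22) = (-4 + a)*(-22 + a) = (-22 + a)*(-4 + a))
(21415 + 141**2)*(B(42)*(-12) + 32628) = (21415 + 141**2)*((88 + 42**2 - 26*42)*(-12) + 32628) = (21415 + 19881)*((88 + 1764 - 1092)*(-12) + 32628) = 41296*(760*(-12) + 32628) = 41296*(-9120 + 32628) = 41296*23508 = 970786368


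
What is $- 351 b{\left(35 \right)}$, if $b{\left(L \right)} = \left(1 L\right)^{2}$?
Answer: $-429975$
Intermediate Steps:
$b{\left(L \right)} = L^{2}$
$- 351 b{\left(35 \right)} = - 351 \cdot 35^{2} = \left(-351\right) 1225 = -429975$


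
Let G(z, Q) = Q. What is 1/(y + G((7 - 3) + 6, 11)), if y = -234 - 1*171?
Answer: -1/394 ≈ -0.0025381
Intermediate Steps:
y = -405 (y = -234 - 171 = -405)
1/(y + G((7 - 3) + 6, 11)) = 1/(-405 + 11) = 1/(-394) = -1/394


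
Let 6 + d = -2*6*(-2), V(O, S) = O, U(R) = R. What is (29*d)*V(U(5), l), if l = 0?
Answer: 2610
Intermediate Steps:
d = 18 (d = -6 - 2*6*(-2) = -6 - 12*(-2) = -6 + 24 = 18)
(29*d)*V(U(5), l) = (29*18)*5 = 522*5 = 2610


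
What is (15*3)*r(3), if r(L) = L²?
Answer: 405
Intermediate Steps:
(15*3)*r(3) = (15*3)*3² = 45*9 = 405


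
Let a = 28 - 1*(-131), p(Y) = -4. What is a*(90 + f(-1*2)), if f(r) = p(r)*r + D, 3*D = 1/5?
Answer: 77963/5 ≈ 15593.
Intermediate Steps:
a = 159 (a = 28 + 131 = 159)
D = 1/15 (D = (1/3)/5 = (1/3)*(1/5) = 1/15 ≈ 0.066667)
f(r) = 1/15 - 4*r (f(r) = -4*r + 1/15 = 1/15 - 4*r)
a*(90 + f(-1*2)) = 159*(90 + (1/15 - (-4)*2)) = 159*(90 + (1/15 - 4*(-2))) = 159*(90 + (1/15 + 8)) = 159*(90 + 121/15) = 159*(1471/15) = 77963/5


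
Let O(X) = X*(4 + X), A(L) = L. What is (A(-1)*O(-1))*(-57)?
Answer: -171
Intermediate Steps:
(A(-1)*O(-1))*(-57) = -(-1)*(4 - 1)*(-57) = -(-1)*3*(-57) = -1*(-3)*(-57) = 3*(-57) = -171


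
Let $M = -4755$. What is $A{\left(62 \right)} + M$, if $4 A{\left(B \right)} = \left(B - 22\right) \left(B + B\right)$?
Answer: $-3515$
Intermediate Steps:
$A{\left(B \right)} = \frac{B \left(-22 + B\right)}{2}$ ($A{\left(B \right)} = \frac{\left(B - 22\right) \left(B + B\right)}{4} = \frac{\left(-22 + B\right) 2 B}{4} = \frac{2 B \left(-22 + B\right)}{4} = \frac{B \left(-22 + B\right)}{2}$)
$A{\left(62 \right)} + M = \frac{1}{2} \cdot 62 \left(-22 + 62\right) - 4755 = \frac{1}{2} \cdot 62 \cdot 40 - 4755 = 1240 - 4755 = -3515$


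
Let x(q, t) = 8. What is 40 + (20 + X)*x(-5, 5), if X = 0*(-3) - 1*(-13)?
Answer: 304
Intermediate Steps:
X = 13 (X = 0 + 13 = 13)
40 + (20 + X)*x(-5, 5) = 40 + (20 + 13)*8 = 40 + 33*8 = 40 + 264 = 304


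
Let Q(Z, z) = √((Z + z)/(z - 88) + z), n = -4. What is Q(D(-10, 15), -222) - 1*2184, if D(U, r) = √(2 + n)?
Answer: -2184 + √(-21265380 - 310*I*√2)/310 ≈ -2184.0 - 14.876*I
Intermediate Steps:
D(U, r) = I*√2 (D(U, r) = √(2 - 4) = √(-2) = I*√2)
Q(Z, z) = √(z + (Z + z)/(-88 + z)) (Q(Z, z) = √((Z + z)/(-88 + z) + z) = √(z + (Z + z)/(-88 + z)))
Q(D(-10, 15), -222) - 1*2184 = √((I*√2 - 222 - 222*(-88 - 222))/(-88 - 222)) - 1*2184 = √((I*√2 - 222 - 222*(-310))/(-310)) - 2184 = √(-(I*√2 - 222 + 68820)/310) - 2184 = √(-(68598 + I*√2)/310) - 2184 = √(-34299/155 - I*√2/310) - 2184 = -2184 + √(-34299/155 - I*√2/310)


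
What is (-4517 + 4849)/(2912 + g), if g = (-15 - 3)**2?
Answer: 83/809 ≈ 0.10260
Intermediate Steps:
g = 324 (g = (-18)**2 = 324)
(-4517 + 4849)/(2912 + g) = (-4517 + 4849)/(2912 + 324) = 332/3236 = 332*(1/3236) = 83/809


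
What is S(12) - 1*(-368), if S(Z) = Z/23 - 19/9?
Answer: 75847/207 ≈ 366.41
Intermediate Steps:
S(Z) = -19/9 + Z/23 (S(Z) = Z*(1/23) - 19*1/9 = Z/23 - 19/9 = -19/9 + Z/23)
S(12) - 1*(-368) = (-19/9 + (1/23)*12) - 1*(-368) = (-19/9 + 12/23) + 368 = -329/207 + 368 = 75847/207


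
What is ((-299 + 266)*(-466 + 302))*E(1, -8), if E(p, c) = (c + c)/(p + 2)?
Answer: -28864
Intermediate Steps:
E(p, c) = 2*c/(2 + p) (E(p, c) = (2*c)/(2 + p) = 2*c/(2 + p))
((-299 + 266)*(-466 + 302))*E(1, -8) = ((-299 + 266)*(-466 + 302))*(2*(-8)/(2 + 1)) = (-33*(-164))*(2*(-8)/3) = 5412*(2*(-8)*(⅓)) = 5412*(-16/3) = -28864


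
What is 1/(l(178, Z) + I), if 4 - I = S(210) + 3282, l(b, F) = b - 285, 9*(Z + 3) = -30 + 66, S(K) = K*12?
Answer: -1/5905 ≈ -0.00016935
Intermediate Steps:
S(K) = 12*K
Z = 1 (Z = -3 + (-30 + 66)/9 = -3 + (⅑)*36 = -3 + 4 = 1)
l(b, F) = -285 + b
I = -5798 (I = 4 - (12*210 + 3282) = 4 - (2520 + 3282) = 4 - 1*5802 = 4 - 5802 = -5798)
1/(l(178, Z) + I) = 1/((-285 + 178) - 5798) = 1/(-107 - 5798) = 1/(-5905) = -1/5905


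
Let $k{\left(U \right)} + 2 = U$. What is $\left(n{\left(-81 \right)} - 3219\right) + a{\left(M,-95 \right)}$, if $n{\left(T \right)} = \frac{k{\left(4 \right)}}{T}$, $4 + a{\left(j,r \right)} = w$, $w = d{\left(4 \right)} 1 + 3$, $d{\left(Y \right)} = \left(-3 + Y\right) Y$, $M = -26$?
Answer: $- \frac{260498}{81} \approx -3216.0$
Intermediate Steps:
$k{\left(U \right)} = -2 + U$
$d{\left(Y \right)} = Y \left(-3 + Y\right)$
$w = 7$ ($w = 4 \left(-3 + 4\right) 1 + 3 = 4 \cdot 1 \cdot 1 + 3 = 4 \cdot 1 + 3 = 4 + 3 = 7$)
$a{\left(j,r \right)} = 3$ ($a{\left(j,r \right)} = -4 + 7 = 3$)
$n{\left(T \right)} = \frac{2}{T}$ ($n{\left(T \right)} = \frac{-2 + 4}{T} = \frac{2}{T}$)
$\left(n{\left(-81 \right)} - 3219\right) + a{\left(M,-95 \right)} = \left(\frac{2}{-81} - 3219\right) + 3 = \left(2 \left(- \frac{1}{81}\right) - 3219\right) + 3 = \left(- \frac{2}{81} - 3219\right) + 3 = - \frac{260741}{81} + 3 = - \frac{260498}{81}$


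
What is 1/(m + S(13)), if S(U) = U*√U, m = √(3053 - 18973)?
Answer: 1/(13*√13 + 4*I*√995) ≈ 0.0025872 - 0.0069644*I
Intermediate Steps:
m = 4*I*√995 (m = √(-15920) = 4*I*√995 ≈ 126.17*I)
S(U) = U^(3/2)
1/(m + S(13)) = 1/(4*I*√995 + 13^(3/2)) = 1/(4*I*√995 + 13*√13) = 1/(13*√13 + 4*I*√995)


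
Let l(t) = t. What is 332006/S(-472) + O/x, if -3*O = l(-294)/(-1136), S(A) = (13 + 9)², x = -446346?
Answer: 21042916116721/30676467888 ≈ 685.96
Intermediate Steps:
S(A) = 484 (S(A) = 22² = 484)
O = -49/568 (O = -(-98)/(-1136) = -(-98)*(-1)/1136 = -⅓*147/568 = -49/568 ≈ -0.086268)
332006/S(-472) + O/x = 332006/484 - 49/568/(-446346) = 332006*(1/484) - 49/568*(-1/446346) = 166003/242 + 49/253524528 = 21042916116721/30676467888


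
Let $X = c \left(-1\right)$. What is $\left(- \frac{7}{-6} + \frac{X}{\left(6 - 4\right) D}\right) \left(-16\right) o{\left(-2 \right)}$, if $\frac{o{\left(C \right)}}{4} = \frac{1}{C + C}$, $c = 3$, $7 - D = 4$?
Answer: $\frac{32}{3} \approx 10.667$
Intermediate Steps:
$D = 3$ ($D = 7 - 4 = 3$)
$o{\left(C \right)} = \frac{2}{C}$ ($o{\left(C \right)} = \frac{4}{C + C} = \frac{4}{2 C} = 4 \frac{1}{2 C} = \frac{2}{C}$)
$X = -3$ ($X = 3 \left(-1\right) = -3$)
$\left(- \frac{7}{-6} + \frac{X}{\left(6 - 4\right) D}\right) \left(-16\right) o{\left(-2 \right)} = \left(- \frac{7}{-6} - \frac{3}{\left(6 - 4\right) 3}\right) \left(-16\right) \frac{2}{-2} = \left(\left(-7\right) \left(- \frac{1}{6}\right) - \frac{3}{2 \cdot 3}\right) \left(-16\right) 2 \left(- \frac{1}{2}\right) = \left(\frac{7}{6} - \frac{3}{6}\right) \left(-16\right) \left(-1\right) = \left(\frac{7}{6} - \frac{1}{2}\right) \left(-16\right) \left(-1\right) = \frac{2}{3} \left(-16\right) \left(-1\right) = \left(- \frac{32}{3}\right) \left(-1\right) = \frac{32}{3}$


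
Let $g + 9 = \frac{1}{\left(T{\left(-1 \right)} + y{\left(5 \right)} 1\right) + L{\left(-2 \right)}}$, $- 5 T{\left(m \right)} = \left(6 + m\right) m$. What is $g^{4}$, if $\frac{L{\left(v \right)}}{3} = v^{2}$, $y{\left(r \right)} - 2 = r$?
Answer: $\frac{1026625681}{160000} \approx 6416.4$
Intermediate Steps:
$T{\left(m \right)} = - \frac{m \left(6 + m\right)}{5}$ ($T{\left(m \right)} = - \frac{\left(6 + m\right) m}{5} = - \frac{m \left(6 + m\right)}{5}$)
$y{\left(r \right)} = 2 + r$
$L{\left(v \right)} = 3 v^{2}$
$g = - \frac{179}{20}$ ($g = -9 + \frac{1}{\left(\left(- \frac{1}{5}\right) \left(-1\right) \left(6 - 1\right) + \left(2 + 5\right) 1\right) + 3 \left(-2\right)^{2}} = -9 + \frac{1}{\left(\left(- \frac{1}{5}\right) \left(-1\right) 5 + 7 \cdot 1\right) + 3 \cdot 4} = -9 + \frac{1}{\left(1 + 7\right) + 12} = -9 + \frac{1}{8 + 12} = -9 + \frac{1}{20} = - \frac{179}{20} \approx -8.95$)
$g^{4} = \left(- \frac{179}{20}\right)^{4} = \frac{1026625681}{160000}$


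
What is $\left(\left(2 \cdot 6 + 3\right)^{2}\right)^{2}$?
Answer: $50625$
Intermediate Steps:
$\left(\left(2 \cdot 6 + 3\right)^{2}\right)^{2} = \left(\left(12 + 3\right)^{2}\right)^{2} = \left(15^{2}\right)^{2} = 225^{2} = 50625$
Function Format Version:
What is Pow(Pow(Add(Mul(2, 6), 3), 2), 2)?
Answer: 50625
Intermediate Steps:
Pow(Pow(Add(Mul(2, 6), 3), 2), 2) = Pow(Pow(Add(12, 3), 2), 2) = Pow(Pow(15, 2), 2) = Pow(225, 2) = 50625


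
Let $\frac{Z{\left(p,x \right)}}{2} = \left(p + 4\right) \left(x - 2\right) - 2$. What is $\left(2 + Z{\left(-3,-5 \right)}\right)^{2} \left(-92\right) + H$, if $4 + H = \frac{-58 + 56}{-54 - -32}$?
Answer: $- \frac{259115}{11} \approx -23556.0$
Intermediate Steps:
$Z{\left(p,x \right)} = -4 + 2 \left(-2 + x\right) \left(4 + p\right)$ ($Z{\left(p,x \right)} = 2 \left(\left(p + 4\right) \left(x - 2\right) - 2\right) = 2 \left(\left(4 + p\right) \left(-2 + x\right) - 2\right) = 2 \left(\left(-2 + x\right) \left(4 + p\right) - 2\right) = 2 \left(-2 + \left(-2 + x\right) \left(4 + p\right)\right) = -4 + 2 \left(-2 + x\right) \left(4 + p\right)$)
$H = - \frac{43}{11}$ ($H = -4 + \frac{-58 + 56}{-54 - -32} = -4 - \frac{2}{-54 + 32} = -4 - \frac{2}{-22} = -4 - - \frac{1}{11} = -4 + \frac{1}{11} = - \frac{43}{11} \approx -3.9091$)
$\left(2 + Z{\left(-3,-5 \right)}\right)^{2} \left(-92\right) + H = \left(2 + \left(-20 - -12 + 8 \left(-5\right) + 2 \left(-3\right) \left(-5\right)\right)\right)^{2} \left(-92\right) - \frac{43}{11} = \left(2 + \left(-20 + 12 - 40 + 30\right)\right)^{2} \left(-92\right) - \frac{43}{11} = \left(2 - 18\right)^{2} \left(-92\right) - \frac{43}{11} = \left(-16\right)^{2} \left(-92\right) - \frac{43}{11} = 256 \left(-92\right) - \frac{43}{11} = -23552 - \frac{43}{11} = - \frac{259115}{11}$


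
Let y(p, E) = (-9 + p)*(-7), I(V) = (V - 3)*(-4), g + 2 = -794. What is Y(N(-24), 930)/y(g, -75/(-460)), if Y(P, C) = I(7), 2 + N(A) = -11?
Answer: -16/5635 ≈ -0.0028394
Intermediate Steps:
N(A) = -13 (N(A) = -2 - 11 = -13)
g = -796 (g = -2 - 794 = -796)
I(V) = 12 - 4*V (I(V) = (-3 + V)*(-4) = 12 - 4*V)
Y(P, C) = -16 (Y(P, C) = 12 - 4*7 = 12 - 28 = -16)
y(p, E) = 63 - 7*p
Y(N(-24), 930)/y(g, -75/(-460)) = -16/(63 - 7*(-796)) = -16/(63 + 5572) = -16/5635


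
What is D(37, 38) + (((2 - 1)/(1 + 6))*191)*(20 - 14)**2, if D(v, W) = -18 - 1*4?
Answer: 6722/7 ≈ 960.29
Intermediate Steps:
D(v, W) = -22 (D(v, W) = -18 - 4 = -22)
D(37, 38) + (((2 - 1)/(1 + 6))*191)*(20 - 14)**2 = -22 + (((2 - 1)/(1 + 6))*191)*(20 - 14)**2 = -22 + ((1/7)*191)*6**2 = -22 + ((1*(1/7))*191)*36 = -22 + ((1/7)*191)*36 = -22 + (191/7)*36 = -22 + 6876/7 = 6722/7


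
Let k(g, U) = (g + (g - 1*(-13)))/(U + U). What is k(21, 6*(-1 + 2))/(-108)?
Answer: -55/1296 ≈ -0.042438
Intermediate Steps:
k(g, U) = (13 + 2*g)/(2*U) (k(g, U) = (g + (g + 13))/((2*U)) = (g + (13 + g))*(1/(2*U)) = (13 + 2*g)*(1/(2*U)) = (13 + 2*g)/(2*U))
k(21, 6*(-1 + 2))/(-108) = ((13/2 + 21)/((6*(-1 + 2))))/(-108) = ((55/2)/(6*1))*(-1/108) = ((55/2)/6)*(-1/108) = ((⅙)*(55/2))*(-1/108) = (55/12)*(-1/108) = -55/1296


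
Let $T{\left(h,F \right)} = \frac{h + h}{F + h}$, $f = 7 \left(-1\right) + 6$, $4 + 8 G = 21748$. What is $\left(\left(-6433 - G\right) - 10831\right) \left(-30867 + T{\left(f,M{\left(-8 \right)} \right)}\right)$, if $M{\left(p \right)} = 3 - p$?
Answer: $\frac{3083941952}{5} \approx 6.1679 \cdot 10^{8}$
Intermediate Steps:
$G = 2718$ ($G = - \frac{1}{2} + \frac{1}{8} \cdot 21748 = - \frac{1}{2} + \frac{5437}{2} = 2718$)
$f = -1$ ($f = -7 + 6 = -1$)
$T{\left(h,F \right)} = \frac{2 h}{F + h}$
$\left(\left(-6433 - G\right) - 10831\right) \left(-30867 + T{\left(f,M{\left(-8 \right)} \right)}\right) = \left(\left(-6433 - 2718\right) - 10831\right) \left(-30867 + 2 \left(-1\right) \frac{1}{\left(3 - -8\right) - 1}\right) = \left(\left(-6433 - 2718\right) - 10831\right) \left(-30867 + 2 \left(-1\right) \frac{1}{\left(3 + 8\right) - 1}\right) = \left(-9151 - 10831\right) \left(-30867 + 2 \left(-1\right) \frac{1}{11 - 1}\right) = - 19982 \left(-30867 + 2 \left(-1\right) \frac{1}{10}\right) = - 19982 \left(-30867 - \frac{1}{5}\right) = \left(-19982\right) \left(- \frac{154336}{5}\right) = \frac{3083941952}{5}$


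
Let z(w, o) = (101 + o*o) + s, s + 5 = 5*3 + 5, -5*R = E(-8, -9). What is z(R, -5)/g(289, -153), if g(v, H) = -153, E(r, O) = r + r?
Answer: -47/51 ≈ -0.92157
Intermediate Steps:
E(r, O) = 2*r
R = 16/5 (R = -2*(-8)/5 = -1/5*(-16) = 16/5 ≈ 3.2000)
s = 15 (s = -5 + (5*3 + 5) = -5 + (15 + 5) = -5 + 20 = 15)
z(w, o) = 116 + o**2 (z(w, o) = (101 + o*o) + 15 = (101 + o**2) + 15 = 116 + o**2)
z(R, -5)/g(289, -153) = (116 + (-5)**2)/(-153) = (116 + 25)*(-1/153) = 141*(-1/153) = -47/51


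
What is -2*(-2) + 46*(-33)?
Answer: -1514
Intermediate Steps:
-2*(-2) + 46*(-33) = 4 - 1518 = -1514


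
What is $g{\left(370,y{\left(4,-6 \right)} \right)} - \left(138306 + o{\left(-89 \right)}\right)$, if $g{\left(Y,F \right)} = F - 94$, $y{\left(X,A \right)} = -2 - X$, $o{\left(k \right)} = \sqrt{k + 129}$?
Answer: $-138406 - 2 \sqrt{10} \approx -1.3841 \cdot 10^{5}$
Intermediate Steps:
$o{\left(k \right)} = \sqrt{129 + k}$
$g{\left(Y,F \right)} = -94 + F$ ($g{\left(Y,F \right)} = F - 94 = -94 + F$)
$g{\left(370,y{\left(4,-6 \right)} \right)} - \left(138306 + o{\left(-89 \right)}\right) = \left(-94 - 6\right) - \left(138306 + \sqrt{129 - 89}\right) = \left(-94 - 6\right) - \left(138306 + \sqrt{40}\right) = \left(-94 - 6\right) - \left(138306 + 2 \sqrt{10}\right) = -100 - \left(138306 + 2 \sqrt{10}\right) = -138406 - 2 \sqrt{10}$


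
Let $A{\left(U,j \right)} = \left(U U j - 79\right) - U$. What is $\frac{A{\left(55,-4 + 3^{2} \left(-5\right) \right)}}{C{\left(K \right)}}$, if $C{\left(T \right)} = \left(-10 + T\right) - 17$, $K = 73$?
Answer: $- \frac{148359}{46} \approx -3225.2$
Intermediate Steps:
$C{\left(T \right)} = -27 + T$
$A{\left(U,j \right)} = -79 - U + j U^{2}$ ($A{\left(U,j \right)} = \left(U^{2} j - 79\right) - U = \left(j U^{2} - 79\right) - U = \left(-79 + j U^{2}\right) - U = -79 - U + j U^{2}$)
$\frac{A{\left(55,-4 + 3^{2} \left(-5\right) \right)}}{C{\left(K \right)}} = \frac{-79 - 55 + \left(-4 + 3^{2} \left(-5\right)\right) 55^{2}}{-27 + 73} = \frac{-79 - 55 + \left(-4 + 9 \left(-5\right)\right) 3025}{46} = \left(-79 - 55 + \left(-4 - 45\right) 3025\right) \frac{1}{46} = \left(-79 - 55 - 148225\right) \frac{1}{46} = \left(-148359\right) \frac{1}{46} = - \frac{148359}{46}$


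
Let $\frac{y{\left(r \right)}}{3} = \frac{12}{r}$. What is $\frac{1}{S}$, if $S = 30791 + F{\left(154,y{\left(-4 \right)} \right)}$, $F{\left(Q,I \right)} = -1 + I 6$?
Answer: $\frac{1}{30736} \approx 3.2535 \cdot 10^{-5}$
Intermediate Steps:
$y{\left(r \right)} = \frac{36}{r}$ ($y{\left(r \right)} = 3 \frac{12}{r} = \frac{36}{r}$)
$F{\left(Q,I \right)} = -1 + 6 I$
$S = 30736$ ($S = 30791 + \left(-1 + 6 \frac{36}{-4}\right) = 30791 + \left(-1 + 6 \cdot 36 \left(- \frac{1}{4}\right)\right) = 30791 + \left(-1 + 6 \left(-9\right)\right) = 30791 - 55 = 30736$)
$\frac{1}{S} = \frac{1}{30736}$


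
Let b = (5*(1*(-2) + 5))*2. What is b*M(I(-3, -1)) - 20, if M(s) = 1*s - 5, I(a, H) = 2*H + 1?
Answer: -200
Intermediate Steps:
I(a, H) = 1 + 2*H
M(s) = -5 + s (M(s) = s - 5 = -5 + s)
b = 30 (b = (5*(-2 + 5))*2 = (5*3)*2 = 15*2 = 30)
b*M(I(-3, -1)) - 20 = 30*(-5 + (1 + 2*(-1))) - 20 = 30*(-5 + (1 - 2)) - 20 = 30*(-5 - 1) - 20 = 30*(-6) - 20 = -180 - 20 = -200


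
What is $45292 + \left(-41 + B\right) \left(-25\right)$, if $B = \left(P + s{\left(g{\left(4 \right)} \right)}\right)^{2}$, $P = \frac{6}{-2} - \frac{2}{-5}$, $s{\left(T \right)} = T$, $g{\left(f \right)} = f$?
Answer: $46268$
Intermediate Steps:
$P = - \frac{13}{5}$ ($P = 6 \left(- \frac{1}{2}\right) - - \frac{2}{5} = -3 + \frac{2}{5} = - \frac{13}{5} \approx -2.6$)
$B = \frac{49}{25}$ ($B = \left(- \frac{13}{5} + 4\right)^{2} = \left(\frac{7}{5}\right)^{2} = \frac{49}{25} \approx 1.96$)
$45292 + \left(-41 + B\right) \left(-25\right) = 45292 + \left(-41 + \frac{49}{25}\right) \left(-25\right) = 45292 - -976 = 45292 + 976 = 46268$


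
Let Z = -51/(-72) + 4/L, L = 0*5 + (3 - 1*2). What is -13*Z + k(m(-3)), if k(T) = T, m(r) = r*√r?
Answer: -1469/24 - 3*I*√3 ≈ -61.208 - 5.1962*I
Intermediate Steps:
m(r) = r^(3/2)
L = 1 (L = 0 + (3 - 2) = 0 + 1 = 1)
Z = 113/24 (Z = -51/(-72) + 4/1 = -51*(-1/72) + 4*1 = 17/24 + 4 = 113/24 ≈ 4.7083)
-13*Z + k(m(-3)) = -13*113/24 + (-3)^(3/2) = -1469/24 - 3*I*√3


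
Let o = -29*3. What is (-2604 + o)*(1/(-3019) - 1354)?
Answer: 11000073357/3019 ≈ 3.6436e+6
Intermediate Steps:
o = -87
(-2604 + o)*(1/(-3019) - 1354) = (-2604 - 87)*(1/(-3019) - 1354) = -2691*(-1/3019 - 1354) = -2691*(-4087727/3019) = 11000073357/3019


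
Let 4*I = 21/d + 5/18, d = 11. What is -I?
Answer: -433/792 ≈ -0.54672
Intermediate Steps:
I = 433/792 (I = (21/11 + 5/18)/4 = (¼)*(433/198) = 433/792 ≈ 0.54672)
-I = -1*433/792 = -433/792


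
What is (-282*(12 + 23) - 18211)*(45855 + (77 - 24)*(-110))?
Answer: -1123942025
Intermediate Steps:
(-282*(12 + 23) - 18211)*(45855 + (77 - 24)*(-110)) = (-282*35 - 18211)*(45855 + 53*(-110)) = (-9870 - 18211)*(45855 - 5830) = -28081*40025 = -1123942025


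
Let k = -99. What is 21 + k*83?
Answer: -8196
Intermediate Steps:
21 + k*83 = 21 - 99*83 = 21 - 8217 = -8196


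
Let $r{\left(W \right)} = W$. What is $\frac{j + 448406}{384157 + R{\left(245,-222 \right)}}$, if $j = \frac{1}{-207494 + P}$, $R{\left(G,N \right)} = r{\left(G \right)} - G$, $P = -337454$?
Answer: $\frac{244357952887}{209345588836} \approx 1.1672$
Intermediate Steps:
$R{\left(G,N \right)} = 0$ ($R{\left(G,N \right)} = G - G = 0$)
$j = - \frac{1}{544948}$ ($j = \frac{1}{-207494 - 337454} = \frac{1}{-544948} = - \frac{1}{544948} \approx -1.835 \cdot 10^{-6}$)
$\frac{j + 448406}{384157 + R{\left(245,-222 \right)}} = \frac{- \frac{1}{544948} + 448406}{384157 + 0} = \frac{244357952887}{544948 \cdot 384157} = \frac{244357952887}{544948} \cdot \frac{1}{384157} = \frac{244357952887}{209345588836}$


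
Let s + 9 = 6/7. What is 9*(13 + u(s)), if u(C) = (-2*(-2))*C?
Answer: -1233/7 ≈ -176.14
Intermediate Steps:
s = -57/7 (s = -9 + 6/7 = -57/7 ≈ -8.1429)
u(C) = 4*C
9*(13 + u(s)) = 9*(13 + 4*(-57/7)) = 9*(13 - 228/7) = 9*(-137/7) = -1233/7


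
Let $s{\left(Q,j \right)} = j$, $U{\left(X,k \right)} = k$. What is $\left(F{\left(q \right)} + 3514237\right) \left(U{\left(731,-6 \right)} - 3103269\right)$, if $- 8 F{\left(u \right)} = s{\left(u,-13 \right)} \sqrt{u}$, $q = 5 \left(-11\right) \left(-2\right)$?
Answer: $-10905643826175 - \frac{40342575 \sqrt{110}}{8} \approx -1.0906 \cdot 10^{13}$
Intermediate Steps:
$q = 110$ ($q = \left(-55\right) \left(-2\right) = 110$)
$F{\left(u \right)} = \frac{13 \sqrt{u}}{8}$ ($F{\left(u \right)} = - \frac{\left(-13\right) \sqrt{u}}{8} = \frac{13 \sqrt{u}}{8}$)
$\left(F{\left(q \right)} + 3514237\right) \left(U{\left(731,-6 \right)} - 3103269\right) = \left(\frac{13 \sqrt{110}}{8} + 3514237\right) \left(-6 - 3103269\right) = \left(3514237 + \frac{13 \sqrt{110}}{8}\right) \left(-3103275\right) = -10905643826175 - \frac{40342575 \sqrt{110}}{8}$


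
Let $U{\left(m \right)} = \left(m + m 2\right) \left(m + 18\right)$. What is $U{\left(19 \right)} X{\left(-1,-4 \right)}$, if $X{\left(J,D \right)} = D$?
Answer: $-8436$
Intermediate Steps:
$U{\left(m \right)} = 3 m \left(18 + m\right)$ ($U{\left(m \right)} = \left(m + 2 m\right) \left(18 + m\right) = 3 m \left(18 + m\right)$)
$U{\left(19 \right)} X{\left(-1,-4 \right)} = 3 \cdot 19 \left(18 + 19\right) \left(-4\right) = 3 \cdot 19 \cdot 37 \left(-4\right) = 2109 \left(-4\right) = -8436$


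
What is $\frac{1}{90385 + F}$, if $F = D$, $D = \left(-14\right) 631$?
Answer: $\frac{1}{81551} \approx 1.2262 \cdot 10^{-5}$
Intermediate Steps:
$D = -8834$
$F = -8834$
$\frac{1}{90385 + F} = \frac{1}{90385 - 8834} = \frac{1}{81551}$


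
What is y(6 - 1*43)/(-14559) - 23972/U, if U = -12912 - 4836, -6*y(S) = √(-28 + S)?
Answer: 5993/4437 + I*√65/87354 ≈ 1.3507 + 9.2294e-5*I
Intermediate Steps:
y(S) = -√(-28 + S)/6
U = -17748
y(6 - 1*43)/(-14559) - 23972/U = -√(-28 + (6 - 1*43))/6/(-14559) - 23972/(-17748) = -√(-28 + (6 - 43))/6*(-1/14559) - 23972*(-1/17748) = -√(-28 - 37)/6*(-1/14559) + 5993/4437 = -I*√65/6*(-1/14559) + 5993/4437 = I*√65/87354 + 5993/4437 = 5993/4437 + I*√65/87354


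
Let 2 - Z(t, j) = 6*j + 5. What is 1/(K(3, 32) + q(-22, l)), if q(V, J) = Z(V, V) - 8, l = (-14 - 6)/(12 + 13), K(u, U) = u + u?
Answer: 1/127 ≈ 0.0078740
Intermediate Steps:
Z(t, j) = -3 - 6*j (Z(t, j) = 2 - (6*j + 5) = 2 - (5 + 6*j) = 2 + (-5 - 6*j) = -3 - 6*j)
K(u, U) = 2*u
l = -4/5 (l = -20/25 = -20*1/25 = -4/5 ≈ -0.80000)
q(V, J) = -11 - 6*V (q(V, J) = (-3 - 6*V) - 8 = -11 - 6*V)
1/(K(3, 32) + q(-22, l)) = 1/(2*3 + (-11 - 6*(-22))) = 1/(6 + (-11 + 132)) = 1/(6 + 121) = 1/127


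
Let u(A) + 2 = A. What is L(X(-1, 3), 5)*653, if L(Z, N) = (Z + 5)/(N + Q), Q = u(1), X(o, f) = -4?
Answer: 653/4 ≈ 163.25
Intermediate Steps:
u(A) = -2 + A
Q = -1 (Q = -2 + 1 = -1)
L(Z, N) = (5 + Z)/(-1 + N) (L(Z, N) = (Z + 5)/(N - 1) = (5 + Z)/(-1 + N))
L(X(-1, 3), 5)*653 = ((5 - 4)/(-1 + 5))*653 = (1/4)*653 = ((¼)*1)*653 = (¼)*653 = 653/4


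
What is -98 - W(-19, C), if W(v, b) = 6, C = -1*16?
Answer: -104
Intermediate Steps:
C = -16
-98 - W(-19, C) = -98 - 1*6 = -98 - 6 = -104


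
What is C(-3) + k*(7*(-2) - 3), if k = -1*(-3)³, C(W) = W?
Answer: -462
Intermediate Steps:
k = 27 (k = -1*(-27) = 27)
C(-3) + k*(7*(-2) - 3) = -3 + 27*(7*(-2) - 3) = -3 + 27*(-14 - 3) = -3 + 27*(-17) = -3 - 459 = -462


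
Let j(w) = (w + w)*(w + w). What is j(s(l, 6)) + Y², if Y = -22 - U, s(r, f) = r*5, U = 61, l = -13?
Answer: 23789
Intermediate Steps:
s(r, f) = 5*r
j(w) = 4*w² (j(w) = (2*w)*(2*w) = 4*w²)
Y = -83 (Y = -22 - 1*61 = -22 - 61 = -83)
j(s(l, 6)) + Y² = 4*(5*(-13))² + (-83)² = 4*(-65)² + 6889 = 4*4225 + 6889 = 16900 + 6889 = 23789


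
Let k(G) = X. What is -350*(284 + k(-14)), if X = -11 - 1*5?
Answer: -93800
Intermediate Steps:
X = -16 (X = -11 - 5 = -16)
k(G) = -16
-350*(284 + k(-14)) = -350*(284 - 16) = -350*268 = -93800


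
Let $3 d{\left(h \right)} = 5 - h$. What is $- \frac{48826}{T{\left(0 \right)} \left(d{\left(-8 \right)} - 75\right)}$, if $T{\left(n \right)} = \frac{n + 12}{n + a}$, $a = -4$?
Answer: $- \frac{24413}{106} \approx -230.31$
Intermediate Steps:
$d{\left(h \right)} = \frac{5}{3} - \frac{h}{3}$ ($d{\left(h \right)} = \frac{5 - h}{3} = \frac{5}{3} - \frac{h}{3}$)
$T{\left(n \right)} = \frac{12 + n}{-4 + n}$ ($T{\left(n \right)} = \frac{n + 12}{n - 4} = \frac{12 + n}{-4 + n}$)
$- \frac{48826}{T{\left(0 \right)} \left(d{\left(-8 \right)} - 75\right)} = - \frac{48826}{\frac{12 + 0}{-4 + 0} \left(\left(\frac{5}{3} - - \frac{8}{3}\right) - 75\right)} = - \frac{48826}{\frac{1}{-4} \cdot 12 \left(\left(\frac{5}{3} + \frac{8}{3}\right) - 75\right)} = - \frac{48826}{\left(- \frac{1}{4}\right) 12 \left(\frac{13}{3} - 75\right)} = - \frac{48826}{\left(-3\right) \left(- \frac{212}{3}\right)} = - \frac{48826}{212} = \left(-48826\right) \frac{1}{212} = - \frac{24413}{106}$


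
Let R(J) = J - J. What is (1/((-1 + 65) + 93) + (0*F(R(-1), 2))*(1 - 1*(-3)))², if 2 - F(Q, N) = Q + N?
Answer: 1/24649 ≈ 4.0570e-5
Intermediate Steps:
R(J) = 0
F(Q, N) = 2 - N - Q (F(Q, N) = 2 - (Q + N) = 2 - (N + Q) = 2 + (-N - Q) = 2 - N - Q)
(1/((-1 + 65) + 93) + (0*F(R(-1), 2))*(1 - 1*(-3)))² = (1/((-1 + 65) + 93) + (0*(2 - 1*2 - 1*0))*(1 - 1*(-3)))² = (1/(64 + 93) + (0*(2 - 2 + 0))*(1 + 3))² = (1/157 + (0*0)*4)² = (1/157 + 0*4)² = (1/157 + 0)² = (1/157)² = 1/24649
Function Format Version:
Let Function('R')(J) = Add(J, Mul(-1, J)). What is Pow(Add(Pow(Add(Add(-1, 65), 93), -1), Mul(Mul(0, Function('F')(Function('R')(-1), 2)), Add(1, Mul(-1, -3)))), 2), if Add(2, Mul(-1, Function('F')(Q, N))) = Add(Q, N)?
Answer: Rational(1, 24649) ≈ 4.0570e-5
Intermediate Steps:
Function('R')(J) = 0
Function('F')(Q, N) = Add(2, Mul(-1, N), Mul(-1, Q)) (Function('F')(Q, N) = Add(2, Mul(-1, Add(Q, N))) = Add(2, Mul(-1, Add(N, Q))) = Add(2, Add(Mul(-1, N), Mul(-1, Q))) = Add(2, Mul(-1, N), Mul(-1, Q)))
Pow(Add(Pow(Add(Add(-1, 65), 93), -1), Mul(Mul(0, Function('F')(Function('R')(-1), 2)), Add(1, Mul(-1, -3)))), 2) = Pow(Add(Pow(Add(Add(-1, 65), 93), -1), Mul(Mul(0, Add(2, Mul(-1, 2), Mul(-1, 0))), Add(1, Mul(-1, -3)))), 2) = Pow(Add(Pow(Add(64, 93), -1), Mul(Mul(0, Add(2, -2, 0)), Add(1, 3))), 2) = Pow(Add(Pow(157, -1), Mul(Mul(0, 0), 4)), 2) = Pow(Add(Rational(1, 157), Mul(0, 4)), 2) = Pow(Add(Rational(1, 157), 0), 2) = Pow(Rational(1, 157), 2) = Rational(1, 24649)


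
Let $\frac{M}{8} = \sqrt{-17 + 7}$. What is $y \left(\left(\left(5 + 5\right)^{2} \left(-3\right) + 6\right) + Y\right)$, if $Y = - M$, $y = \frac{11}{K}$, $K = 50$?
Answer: $- \frac{1617}{25} - \frac{44 i \sqrt{10}}{25} \approx -64.68 - 5.5656 i$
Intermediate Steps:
$M = 8 i \sqrt{10}$ ($M = 8 \sqrt{-17 + 7} = 8 \sqrt{-10} = 8 i \sqrt{10} \approx 25.298 i$)
$y = \frac{11}{50} \approx 0.22$
$Y = - 8 i \sqrt{10} \approx - 25.298 i$
$y \left(\left(\left(5 + 5\right)^{2} \left(-3\right) + 6\right) + Y\right) = \frac{11 \left(\left(\left(5 + 5\right)^{2} \left(-3\right) + 6\right) - 8 i \sqrt{10}\right)}{50} = \frac{11 \left(\left(10^{2} \left(-3\right) + 6\right) - 8 i \sqrt{10}\right)}{50} = \frac{11 \left(\left(100 \left(-3\right) + 6\right) - 8 i \sqrt{10}\right)}{50} = \frac{11 \left(\left(-300 + 6\right) - 8 i \sqrt{10}\right)}{50} = \frac{11 \left(-294 - 8 i \sqrt{10}\right)}{50} = - \frac{1617}{25} - \frac{44 i \sqrt{10}}{25}$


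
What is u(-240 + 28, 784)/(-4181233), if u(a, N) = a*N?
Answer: 23744/597319 ≈ 0.039751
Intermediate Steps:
u(a, N) = N*a
u(-240 + 28, 784)/(-4181233) = (784*(-240 + 28))/(-4181233) = (784*(-212))*(-1/4181233) = -166208*(-1/4181233) = 23744/597319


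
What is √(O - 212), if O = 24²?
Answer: 2*√91 ≈ 19.079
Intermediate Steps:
O = 576
√(O - 212) = √(576 - 212) = √364 = 2*√91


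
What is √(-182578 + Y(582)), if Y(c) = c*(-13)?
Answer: 8*I*√2971 ≈ 436.06*I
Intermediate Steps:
Y(c) = -13*c
√(-182578 + Y(582)) = √(-182578 - 13*582) = √(-182578 - 7566) = √(-190144) = 8*I*√2971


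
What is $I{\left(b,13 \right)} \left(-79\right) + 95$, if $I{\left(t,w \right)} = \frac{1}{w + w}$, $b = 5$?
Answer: $\frac{2391}{26} \approx 91.962$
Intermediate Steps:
$I{\left(t,w \right)} = \frac{1}{2 w}$
$I{\left(b,13 \right)} \left(-79\right) + 95 = \frac{1}{2 \cdot 13} \left(-79\right) + 95 = \frac{1}{2} \cdot \frac{1}{13} \left(-79\right) + 95 = \frac{1}{26} \left(-79\right) + 95 = - \frac{79}{26} + 95 = \frac{2391}{26}$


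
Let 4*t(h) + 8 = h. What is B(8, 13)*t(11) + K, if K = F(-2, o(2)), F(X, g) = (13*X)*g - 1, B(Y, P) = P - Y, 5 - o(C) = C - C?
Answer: -509/4 ≈ -127.25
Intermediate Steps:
t(h) = -2 + h/4
o(C) = 5 (o(C) = 5 - (C - C) = 5 - 1*0 = 5 + 0 = 5)
F(X, g) = -1 + 13*X*g (F(X, g) = 13*X*g - 1 = -1 + 13*X*g)
K = -131 (K = -1 + 13*(-2)*5 = -1 - 130 = -131)
B(8, 13)*t(11) + K = (13 - 1*8)*(-2 + (¼)*11) - 131 = (13 - 8)*(-2 + 11/4) - 131 = 5*(¾) - 131 = 15/4 - 131 = -509/4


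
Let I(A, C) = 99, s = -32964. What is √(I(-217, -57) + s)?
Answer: I*√32865 ≈ 181.29*I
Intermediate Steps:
√(I(-217, -57) + s) = √(99 - 32964) = √(-32865) = I*√32865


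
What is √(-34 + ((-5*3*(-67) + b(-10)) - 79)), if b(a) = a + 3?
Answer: √885 ≈ 29.749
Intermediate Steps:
b(a) = 3 + a
√(-34 + ((-5*3*(-67) + b(-10)) - 79)) = √(-34 + ((-5*3*(-67) + (3 - 10)) - 79)) = √(-34 + ((-15*(-67) - 7) - 79)) = √(-34 + ((1005 - 7) - 79)) = √(-34 + (998 - 79)) = √(-34 + 919) = √885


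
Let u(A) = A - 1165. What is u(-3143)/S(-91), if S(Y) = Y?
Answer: 4308/91 ≈ 47.341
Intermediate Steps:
u(A) = -1165 + A
u(-3143)/S(-91) = (-1165 - 3143)/(-91) = -4308*(-1/91) = 4308/91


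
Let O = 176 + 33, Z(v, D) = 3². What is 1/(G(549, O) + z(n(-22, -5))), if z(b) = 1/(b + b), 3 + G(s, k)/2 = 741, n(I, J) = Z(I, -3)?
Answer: 18/26569 ≈ 0.00067748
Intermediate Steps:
Z(v, D) = 9
n(I, J) = 9
O = 209
G(s, k) = 1476 (G(s, k) = -6 + 2*741 = -6 + 1482 = 1476)
z(b) = 1/(2*b)
1/(G(549, O) + z(n(-22, -5))) = 1/(1476 + (½)/9) = 1/(1476 + (½)*(⅑)) = 1/(1476 + 1/18) = 1/(26569/18) = 18/26569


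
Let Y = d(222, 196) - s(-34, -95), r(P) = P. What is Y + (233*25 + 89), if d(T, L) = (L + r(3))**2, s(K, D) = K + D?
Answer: 45644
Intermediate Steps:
s(K, D) = D + K
d(T, L) = (3 + L)**2 (d(T, L) = (L + 3)**2 = (3 + L)**2)
Y = 39730 (Y = (3 + 196)**2 - (-95 - 34) = 199**2 - 1*(-129) = 39601 + 129 = 39730)
Y + (233*25 + 89) = 39730 + (233*25 + 89) = 39730 + (5825 + 89) = 39730 + 5914 = 45644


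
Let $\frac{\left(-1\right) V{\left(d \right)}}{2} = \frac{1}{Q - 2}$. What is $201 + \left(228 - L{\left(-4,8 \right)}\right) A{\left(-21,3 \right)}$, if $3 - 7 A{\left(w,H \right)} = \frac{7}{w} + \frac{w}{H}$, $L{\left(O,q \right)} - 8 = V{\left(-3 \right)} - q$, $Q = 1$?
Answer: $\frac{11227}{21} \approx 534.62$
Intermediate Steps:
$V{\left(d \right)} = 2$ ($V{\left(d \right)} = - \frac{2}{1 - 2} = - \frac{2}{-1} = \left(-2\right) \left(-1\right) = 2$)
$L{\left(O,q \right)} = 10 - q$ ($L{\left(O,q \right)} = 8 - \left(-2 + q\right) = 10 - q$)
$A{\left(w,H \right)} = \frac{3}{7} - \frac{1}{w} - \frac{w}{7 H}$ ($A{\left(w,H \right)} = \frac{3}{7} - \frac{\frac{7}{w} + \frac{w}{H}}{7} = \frac{3}{7} - \left(\frac{1}{w} + \frac{w}{7 H}\right) = \frac{3}{7} - \frac{1}{w} - \frac{w}{7 H}$)
$201 + \left(228 - L{\left(-4,8 \right)}\right) A{\left(-21,3 \right)} = 201 + \left(228 - \left(10 - 8\right)\right) \left(\frac{3}{7} - \frac{1}{-21} - - \frac{3}{3}\right) = 201 + \left(228 - \left(10 - 8\right)\right) \left(\frac{3}{7} - - \frac{1}{21} - \left(-3\right) \frac{1}{3}\right) = 201 + \left(228 - 2\right) \left(\frac{3}{7} + \frac{1}{21} + 1\right) = 201 + \left(228 - 2\right) \frac{31}{21} = 201 + 226 \cdot \frac{31}{21} = 201 + \frac{7006}{21} = \frac{11227}{21}$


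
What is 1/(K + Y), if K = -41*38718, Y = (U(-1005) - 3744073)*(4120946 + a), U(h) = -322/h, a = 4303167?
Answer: -1005/31698195385221049 ≈ -3.1705e-14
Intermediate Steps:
Y = -31698193789845859/1005 (Y = (-322/(-1005) - 3744073)*(4120946 + 4303167) = (-322*(-1/1005) - 3744073)*8424113 = (322/1005 - 3744073)*8424113 = -3762793043/1005*8424113 = -31698193789845859/1005 ≈ -3.1540e+13)
K = -1587438
1/(K + Y) = 1/(-1587438 - 31698193789845859/1005) = 1/(-31698195385221049/1005) = -1005/31698195385221049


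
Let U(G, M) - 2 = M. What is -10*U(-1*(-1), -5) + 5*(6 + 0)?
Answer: 60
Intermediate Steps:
U(G, M) = 2 + M
-10*U(-1*(-1), -5) + 5*(6 + 0) = -10*(2 - 5) + 5*(6 + 0) = -10*(-3) + 5*6 = 30 + 30 = 60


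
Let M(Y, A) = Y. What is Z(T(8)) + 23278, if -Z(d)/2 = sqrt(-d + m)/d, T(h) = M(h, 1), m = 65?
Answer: 23278 - sqrt(57)/4 ≈ 23276.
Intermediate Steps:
T(h) = h
Z(d) = -2*sqrt(65 - d)/d (Z(d) = -2*sqrt(-d + 65)/d = -2*sqrt(65 - d)/d)
Z(T(8)) + 23278 = -2*sqrt(65 - 1*8)/8 + 23278 = -2*1/8*sqrt(65 - 8) + 23278 = -2*1/8*sqrt(57) + 23278 = -sqrt(57)/4 + 23278 = 23278 - sqrt(57)/4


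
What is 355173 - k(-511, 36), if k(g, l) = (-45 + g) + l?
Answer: 355693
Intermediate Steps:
k(g, l) = -45 + g + l
355173 - k(-511, 36) = 355173 - (-45 - 511 + 36) = 355173 - 1*(-520) = 355173 + 520 = 355693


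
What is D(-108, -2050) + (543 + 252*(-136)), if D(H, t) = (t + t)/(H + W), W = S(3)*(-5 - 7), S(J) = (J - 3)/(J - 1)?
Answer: -909658/27 ≈ -33691.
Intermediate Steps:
S(J) = (-3 + J)/(-1 + J)
W = 0 (W = ((-3 + 3)/(-1 + 3))*(-5 - 7) = (0/2)*(-12) = ((½)*0)*(-12) = 0*(-12) = 0)
D(H, t) = 2*t/H (D(H, t) = (t + t)/(H + 0) = (2*t)/H = 2*t/H)
D(-108, -2050) + (543 + 252*(-136)) = 2*(-2050)/(-108) + (543 + 252*(-136)) = 2*(-2050)*(-1/108) + (543 - 34272) = 1025/27 - 33729 = -909658/27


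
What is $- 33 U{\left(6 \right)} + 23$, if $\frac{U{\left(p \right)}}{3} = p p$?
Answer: $-3541$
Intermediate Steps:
$U{\left(p \right)} = 3 p^{2}$ ($U{\left(p \right)} = 3 p p = 3 p^{2}$)
$- 33 U{\left(6 \right)} + 23 = - 33 \cdot 3 \cdot 6^{2} + 23 = - 33 \cdot 3 \cdot 36 + 23 = \left(-33\right) 108 + 23 = -3564 + 23 = -3541$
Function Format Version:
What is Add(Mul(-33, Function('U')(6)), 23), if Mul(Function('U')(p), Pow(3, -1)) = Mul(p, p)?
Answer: -3541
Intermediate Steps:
Function('U')(p) = Mul(3, Pow(p, 2)) (Function('U')(p) = Mul(3, Mul(p, p)) = Mul(3, Pow(p, 2)))
Add(Mul(-33, Function('U')(6)), 23) = Add(Mul(-33, Mul(3, Pow(6, 2))), 23) = Add(Mul(-33, Mul(3, 36)), 23) = Add(Mul(-33, 108), 23) = Add(-3564, 23) = -3541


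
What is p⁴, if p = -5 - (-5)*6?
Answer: 390625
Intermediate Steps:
p = 25 (p = -5 - 1*(-30) = -5 + 30 = 25)
p⁴ = 25⁴ = 390625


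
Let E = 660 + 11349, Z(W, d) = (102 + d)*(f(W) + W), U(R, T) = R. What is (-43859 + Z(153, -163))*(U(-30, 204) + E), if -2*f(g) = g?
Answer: -1162573929/2 ≈ -5.8129e+8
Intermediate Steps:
f(g) = -g/2
Z(W, d) = W*(102 + d)/2 (Z(W, d) = (102 + d)*(-W/2 + W) = (102 + d)*(W/2) = W*(102 + d)/2)
E = 12009
(-43859 + Z(153, -163))*(U(-30, 204) + E) = (-43859 + (1/2)*153*(102 - 163))*(-30 + 12009) = (-43859 + (1/2)*153*(-61))*11979 = (-43859 - 9333/2)*11979 = -97051/2*11979 = -1162573929/2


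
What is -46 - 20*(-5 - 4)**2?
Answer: -1666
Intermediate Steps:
-46 - 20*(-5 - 4)**2 = -46 - 20*(-9)**2 = -46 - 20*81 = -46 - 1620 = -1666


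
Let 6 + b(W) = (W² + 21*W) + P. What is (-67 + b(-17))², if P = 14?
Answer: 16129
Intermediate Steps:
b(W) = 8 + W² + 21*W (b(W) = -6 + ((W² + 21*W) + 14) = -6 + (14 + W² + 21*W) = 8 + W² + 21*W)
(-67 + b(-17))² = (-67 + (8 + (-17)² + 21*(-17)))² = (-67 + (8 + 289 - 357))² = (-67 - 60)² = (-127)² = 16129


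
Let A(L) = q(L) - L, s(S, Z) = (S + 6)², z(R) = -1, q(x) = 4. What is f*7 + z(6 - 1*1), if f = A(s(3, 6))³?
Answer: -3195732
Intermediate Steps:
s(S, Z) = (6 + S)²
A(L) = 4 - L
f = -456533 (f = (4 - (6 + 3)²)³ = (4 - 1*9²)³ = (4 - 1*81)³ = (4 - 81)³ = (-77)³ = -456533)
f*7 + z(6 - 1*1) = -456533*7 - 1 = -3195731 - 1 = -3195732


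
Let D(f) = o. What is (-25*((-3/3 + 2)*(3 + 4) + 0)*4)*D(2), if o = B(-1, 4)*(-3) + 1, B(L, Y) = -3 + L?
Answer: -9100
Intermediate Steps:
o = 13 (o = (-3 - 1)*(-3) + 1 = -4*(-3) + 1 = 12 + 1 = 13)
D(f) = 13
(-25*((-3/3 + 2)*(3 + 4) + 0)*4)*D(2) = -25*((-3/3 + 2)*(3 + 4) + 0)*4*13 = -25*((-3*⅓ + 2)*7 + 0)*4*13 = -25*((-1 + 2)*7 + 0)*4*13 = -25*(1*7 + 0)*4*13 = -25*(7 + 0)*4*13 = -175*4*13 = -25*28*13 = -700*13 = -9100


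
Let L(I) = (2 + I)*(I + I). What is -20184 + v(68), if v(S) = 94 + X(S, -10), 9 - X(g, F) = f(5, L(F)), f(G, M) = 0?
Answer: -20081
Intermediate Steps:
L(I) = 2*I*(2 + I) (L(I) = (2 + I)*(2*I) = 2*I*(2 + I))
X(g, F) = 9 (X(g, F) = 9 - 1*0 = 9 + 0 = 9)
v(S) = 103 (v(S) = 94 + 9 = 103)
-20184 + v(68) = -20184 + 103 = -20081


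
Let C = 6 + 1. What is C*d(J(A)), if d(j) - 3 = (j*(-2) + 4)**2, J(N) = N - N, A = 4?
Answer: 133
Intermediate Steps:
J(N) = 0
C = 7
d(j) = 3 + (4 - 2*j)**2 (d(j) = 3 + (j*(-2) + 4)**2 = 3 + (-2*j + 4)**2 = 3 + (4 - 2*j)**2)
C*d(J(A)) = 7*(3 + 4*(-2 + 0)**2) = 7*(3 + 4*(-2)**2) = 7*(3 + 4*4) = 7*(3 + 16) = 7*19 = 133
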